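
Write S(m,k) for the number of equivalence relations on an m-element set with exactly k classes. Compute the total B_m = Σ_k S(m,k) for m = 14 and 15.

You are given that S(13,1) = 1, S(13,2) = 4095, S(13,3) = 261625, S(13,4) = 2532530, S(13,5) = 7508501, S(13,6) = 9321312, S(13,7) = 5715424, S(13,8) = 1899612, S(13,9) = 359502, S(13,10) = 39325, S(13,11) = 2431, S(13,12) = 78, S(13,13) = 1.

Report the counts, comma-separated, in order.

190899322, 1382958545

row 14: T[14][1]=1·1+0=1  T[14][2]=2·4095+1=8191  T[14][3]=3·261625+4095=788970  T[14][4]=4·2532530+261625=10391745  T[14][5]=5·7508501+2532530=40075035  T[14][6]=6·9321312+7508501=63436373  T[14][7]=7·5715424+9321312=49329280  T[14][8]=8·1899612+5715424=20912320  T[14][9]=9·359502+1899612=5135130  T[14][10]=10·39325+359502=752752  T[14][11]=11·2431+39325=66066  T[14][12]=12·78+2431=3367  T[14][13]=13·1+78=91  T[14][14]=14·0+1=1
row 15: T[15][1]=1·1+0=1  T[15][2]=2·8191+1=16383  T[15][3]=3·788970+8191=2375101  T[15][4]=4·10391745+788970=42355950  T[15][5]=5·40075035+10391745=210766920  T[15][6]=6·63436373+40075035=420693273  T[15][7]=7·49329280+63436373=408741333  T[15][8]=8·20912320+49329280=216627840  T[15][9]=9·5135130+20912320=67128490  T[15][10]=10·752752+5135130=12662650  T[15][11]=11·66066+752752=1479478  T[15][12]=12·3367+66066=106470  T[15][13]=13·91+3367=4550  T[15][14]=14·1+91=105  T[15][15]=15·0+1=1
B_14 = ΣS(14,k) = 1+8191+788970+10391745+40075035+63436373+49329280+20912320+5135130+752752+66066+3367+91+1 = 190899322
B_15 = ΣS(15,k) = 1+16383+2375101+42355950+210766920+420693273+408741333+216627840+67128490+12662650+1479478+106470+4550+105+1 = 1382958545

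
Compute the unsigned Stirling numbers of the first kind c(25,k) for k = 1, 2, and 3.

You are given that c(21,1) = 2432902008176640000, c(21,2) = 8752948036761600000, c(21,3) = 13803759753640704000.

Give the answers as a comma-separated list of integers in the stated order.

620448401733239439360000, 2342787216398718566400000, 3925495373278097719296000

i=22: T(22,1)=0+21·2432902008176640000=51090942171709440000 | T(22,2)=2432902008176640000+21·8752948036761600000=186244810780170240000 | T(22,3)=8752948036761600000+21·13803759753640704000=298631902863216384000
i=23: T(23,1)=0+22·51090942171709440000=1124000727777607680000 | T(23,2)=51090942171709440000+22·186244810780170240000=4148476779335454720000 | T(23,3)=186244810780170240000+22·298631902863216384000=6756146673770930688000
i=24: T(24,1)=0+23·1124000727777607680000=25852016738884976640000 | T(24,2)=1124000727777607680000+23·4148476779335454720000=96538966652493066240000 | T(24,3)=4148476779335454720000+23·6756146673770930688000=159539850276066860544000
i=25: T(25,1)=0+24·25852016738884976640000=620448401733239439360000 | T(25,2)=25852016738884976640000+24·96538966652493066240000=2342787216398718566400000 | T(25,3)=96538966652493066240000+24·159539850276066860544000=3925495373278097719296000
Read c(25,1) = 620448401733239439360000, c(25,2) = 2342787216398718566400000, c(25,3) = 3925495373278097719296000.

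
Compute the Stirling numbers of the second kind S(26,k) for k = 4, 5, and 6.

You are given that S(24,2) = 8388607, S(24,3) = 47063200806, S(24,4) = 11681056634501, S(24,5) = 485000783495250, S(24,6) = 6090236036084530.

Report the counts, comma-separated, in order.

187226356946265, 12230196160292565, 224595186974125331

@25  (25,3):47063200806·3+8388607→141197991025, (25,4):11681056634501·4+47063200806→46771289738810, (25,5):485000783495250·5+11681056634501→2436684974110751, (25,6):6090236036084530·6+485000783495250→37026417000002430
@26  (26,4):46771289738810·4+141197991025→187226356946265, (26,5):2436684974110751·5+46771289738810→12230196160292565, (26,6):37026417000002430·6+2436684974110751→224595186974125331
Read S(26,4) = 187226356946265, S(26,5) = 12230196160292565, S(26,6) = 224595186974125331.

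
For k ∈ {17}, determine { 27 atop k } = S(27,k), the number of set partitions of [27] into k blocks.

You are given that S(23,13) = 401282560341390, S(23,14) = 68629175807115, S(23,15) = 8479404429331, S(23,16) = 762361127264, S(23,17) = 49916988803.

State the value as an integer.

35569317763922670

@24  (24,14):68629175807115·14+401282560341390→1362091021641000, (24,15):8479404429331·15+68629175807115→195820242247080, (24,16):762361127264·16+8479404429331→20677182465555, (24,17):49916988803·17+762361127264→1610949936915
@25  (25,15):195820242247080·15+1362091021641000→4299394655347200, (25,16):20677182465555·16+195820242247080→526655161695960, (25,17):1610949936915·17+20677182465555→48063331393110
@26  (26,16):526655161695960·16+4299394655347200→12725877242482560, (26,17):48063331393110·17+526655161695960→1343731795378830
@27  (27,17):1343731795378830·17+12725877242482560→35569317763922670
Read S(27,17) = 35569317763922670.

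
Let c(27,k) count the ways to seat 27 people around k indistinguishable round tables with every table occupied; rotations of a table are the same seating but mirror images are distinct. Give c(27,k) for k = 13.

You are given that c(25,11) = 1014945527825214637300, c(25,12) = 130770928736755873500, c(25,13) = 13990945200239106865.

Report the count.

16778377273555183648050

@26  (26,12):130770928736755873500·25+1014945527825214637300→4284218746244111474800, (26,13):13990945200239106865·25+130770928736755873500→480544558742733545125
@27  (27,13):480544558742733545125·26+4284218746244111474800→16778377273555183648050
Read c(27,13) = 16778377273555183648050.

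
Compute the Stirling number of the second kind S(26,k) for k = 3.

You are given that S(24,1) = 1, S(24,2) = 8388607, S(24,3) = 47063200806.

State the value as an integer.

r25: T_25,2=2×8388607+1=16777215; T_25,3=3×47063200806+8388607=141197991025
r26: T_26,3=3×141197991025+16777215=423610750290
Read S(26,3) = 423610750290.

423610750290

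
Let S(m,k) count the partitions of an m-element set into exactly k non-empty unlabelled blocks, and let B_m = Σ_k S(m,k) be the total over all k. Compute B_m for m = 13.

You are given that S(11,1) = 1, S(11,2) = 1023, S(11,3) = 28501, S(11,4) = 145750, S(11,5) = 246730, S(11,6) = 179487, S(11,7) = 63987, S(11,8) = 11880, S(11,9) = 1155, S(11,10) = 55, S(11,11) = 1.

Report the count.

27644437

i=12: T(12,1)=0+1·1=1 | T(12,2)=1+2·1023=2047 | T(12,3)=1023+3·28501=86526 | T(12,4)=28501+4·145750=611501 | T(12,5)=145750+5·246730=1379400 | T(12,6)=246730+6·179487=1323652 | T(12,7)=179487+7·63987=627396 | T(12,8)=63987+8·11880=159027 | T(12,9)=11880+9·1155=22275 | T(12,10)=1155+10·55=1705 | T(12,11)=55+11·1=66 | T(12,12)=1+12·0=1
i=13: T(13,1)=0+1·1=1 | T(13,2)=1+2·2047=4095 | T(13,3)=2047+3·86526=261625 | T(13,4)=86526+4·611501=2532530 | T(13,5)=611501+5·1379400=7508501 | T(13,6)=1379400+6·1323652=9321312 | T(13,7)=1323652+7·627396=5715424 | T(13,8)=627396+8·159027=1899612 | T(13,9)=159027+9·22275=359502 | T(13,10)=22275+10·1705=39325 | T(13,11)=1705+11·66=2431 | T(13,12)=66+12·1=78 | T(13,13)=1+13·0=1
B_13 = ΣS(13,k) = 1+4095+261625+2532530+7508501+9321312+5715424+1899612+359502+39325+2431+78+1 = 27644437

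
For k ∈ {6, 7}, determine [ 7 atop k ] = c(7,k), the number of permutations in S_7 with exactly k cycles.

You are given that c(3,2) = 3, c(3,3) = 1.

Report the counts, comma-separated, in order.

21, 1

i=4: T(4,3)=3+3·1=6 | T(4,4)=1+3·0=1
i=5: T(5,4)=6+4·1=10 | T(5,5)=1+4·0=1
i=6: T(6,5)=10+5·1=15 | T(6,6)=1+5·0=1
i=7: T(7,6)=15+6·1=21 | T(7,7)=1+6·0=1
Read c(7,6) = 21, c(7,7) = 1.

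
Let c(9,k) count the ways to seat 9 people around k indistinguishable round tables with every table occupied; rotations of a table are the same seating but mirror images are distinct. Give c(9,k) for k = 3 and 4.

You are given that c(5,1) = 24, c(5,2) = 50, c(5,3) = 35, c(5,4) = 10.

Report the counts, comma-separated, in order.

@6  (6,1):24·5+0→120, (6,2):50·5+24→274, (6,3):35·5+50→225, (6,4):10·5+35→85
@7  (7,1):120·6+0→720, (7,2):274·6+120→1764, (7,3):225·6+274→1624, (7,4):85·6+225→735
@8  (8,2):1764·7+720→13068, (8,3):1624·7+1764→13132, (8,4):735·7+1624→6769
@9  (9,3):13132·8+13068→118124, (9,4):6769·8+13132→67284
Read c(9,3) = 118124, c(9,4) = 67284.

118124, 67284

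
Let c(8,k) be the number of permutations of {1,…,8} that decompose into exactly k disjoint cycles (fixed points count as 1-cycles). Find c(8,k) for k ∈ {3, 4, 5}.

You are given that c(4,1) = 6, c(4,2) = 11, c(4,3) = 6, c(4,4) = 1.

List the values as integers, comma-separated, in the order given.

[5] T[5,1]:4*6+0=24 · T[5,2]:4*11+6=50 · T[5,3]:4*6+11=35 · T[5,4]:4*1+6=10 · T[5,5]:4*0+1=1
[6] T[6,1]:5*24+0=120 · T[6,2]:5*50+24=274 · T[6,3]:5*35+50=225 · T[6,4]:5*10+35=85 · T[6,5]:5*1+10=15
[7] T[7,2]:6*274+120=1764 · T[7,3]:6*225+274=1624 · T[7,4]:6*85+225=735 · T[7,5]:6*15+85=175
[8] T[8,3]:7*1624+1764=13132 · T[8,4]:7*735+1624=6769 · T[8,5]:7*175+735=1960
Read c(8,3) = 13132, c(8,4) = 6769, c(8,5) = 1960.

13132, 6769, 1960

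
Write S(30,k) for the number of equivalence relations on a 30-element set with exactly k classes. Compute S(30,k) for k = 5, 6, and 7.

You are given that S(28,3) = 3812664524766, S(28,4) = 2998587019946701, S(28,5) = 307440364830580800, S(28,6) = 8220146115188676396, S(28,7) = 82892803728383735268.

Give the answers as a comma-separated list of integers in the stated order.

7713000216608565075, 299310102746948685757, 4168916722553086402080

row 29: T[29][4]=4·2998587019946701+3812664524766=11998160744311570  T[29][5]=5·307440364830580800+2998587019946701=1540200411172850701  T[29][6]=6·8220146115188676396+307440364830580800=49628317055962639176  T[29][7]=7·82892803728383735268+8220146115188676396=588469772213874823272
row 30: T[30][5]=5·1540200411172850701+11998160744311570=7713000216608565075  T[30][6]=6·49628317055962639176+1540200411172850701=299310102746948685757  T[30][7]=7·588469772213874823272+49628317055962639176=4168916722553086402080
Read S(30,5) = 7713000216608565075, S(30,6) = 299310102746948685757, S(30,7) = 4168916722553086402080.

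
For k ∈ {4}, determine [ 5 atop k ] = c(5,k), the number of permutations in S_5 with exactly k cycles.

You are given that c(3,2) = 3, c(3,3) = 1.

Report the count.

10

row 4: T[4][3]=3·1+3=6  T[4][4]=3·0+1=1
row 5: T[5][4]=4·1+6=10
Read c(5,4) = 10.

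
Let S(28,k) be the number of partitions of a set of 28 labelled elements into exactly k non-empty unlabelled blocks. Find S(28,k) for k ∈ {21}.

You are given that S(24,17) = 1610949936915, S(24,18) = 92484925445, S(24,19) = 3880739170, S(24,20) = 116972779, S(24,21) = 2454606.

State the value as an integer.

22653141490980

[25] T[25,18]:18*92484925445+1610949936915=3275678594925 · T[25,19]:19*3880739170+92484925445=166218969675 · T[25,20]:20*116972779+3880739170=6220194750 · T[25,21]:21*2454606+116972779=168519505
[26] T[26,19]:19*166218969675+3275678594925=6433839018750 · T[26,20]:20*6220194750+166218969675=290622864675 · T[26,21]:21*168519505+6220194750=9759104355
[27] T[27,20]:20*290622864675+6433839018750=12246296312250 · T[27,21]:21*9759104355+290622864675=495564056130
[28] T[28,21]:21*495564056130+12246296312250=22653141490980
Read S(28,21) = 22653141490980.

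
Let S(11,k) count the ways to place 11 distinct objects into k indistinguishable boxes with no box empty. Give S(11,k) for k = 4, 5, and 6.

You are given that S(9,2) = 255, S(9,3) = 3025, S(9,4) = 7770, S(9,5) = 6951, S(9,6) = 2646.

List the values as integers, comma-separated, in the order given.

@10  (10,3):3025·3+255→9330, (10,4):7770·4+3025→34105, (10,5):6951·5+7770→42525, (10,6):2646·6+6951→22827
@11  (11,4):34105·4+9330→145750, (11,5):42525·5+34105→246730, (11,6):22827·6+42525→179487
Read S(11,4) = 145750, S(11,5) = 246730, S(11,6) = 179487.

145750, 246730, 179487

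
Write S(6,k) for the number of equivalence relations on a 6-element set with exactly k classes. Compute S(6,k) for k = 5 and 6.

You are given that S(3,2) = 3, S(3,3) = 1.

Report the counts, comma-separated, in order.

15, 1

row 4: T[4][3]=3·1+3=6  T[4][4]=4·0+1=1
row 5: T[5][4]=4·1+6=10  T[5][5]=5·0+1=1
row 6: T[6][5]=5·1+10=15  T[6][6]=6·0+1=1
Read S(6,5) = 15, S(6,6) = 1.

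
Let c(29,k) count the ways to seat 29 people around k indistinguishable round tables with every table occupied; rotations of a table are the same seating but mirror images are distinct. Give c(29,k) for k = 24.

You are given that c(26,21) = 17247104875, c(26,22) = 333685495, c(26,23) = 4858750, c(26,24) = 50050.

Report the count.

55880640270

[27] T[27,22]:26*333685495+17247104875=25922927745 · T[27,23]:26*4858750+333685495=460012995 · T[27,24]:26*50050+4858750=6160050
[28] T[28,23]:27*460012995+25922927745=38343278610 · T[28,24]:27*6160050+460012995=626334345
[29] T[29,24]:28*626334345+38343278610=55880640270
Read c(29,24) = 55880640270.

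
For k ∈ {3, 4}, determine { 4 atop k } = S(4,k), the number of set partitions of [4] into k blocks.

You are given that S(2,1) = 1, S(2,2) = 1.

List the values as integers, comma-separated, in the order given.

6, 1

i=3: T(3,2)=1+2·1=3 | T(3,3)=1+3·0=1
i=4: T(4,3)=3+3·1=6 | T(4,4)=1+4·0=1
Read S(4,3) = 6, S(4,4) = 1.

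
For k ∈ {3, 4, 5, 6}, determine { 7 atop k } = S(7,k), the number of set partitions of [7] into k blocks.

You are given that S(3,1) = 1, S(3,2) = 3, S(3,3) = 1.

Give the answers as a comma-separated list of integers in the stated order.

301, 350, 140, 21

[4] T[4,1]:1*1+0=1 · T[4,2]:2*3+1=7 · T[4,3]:3*1+3=6 · T[4,4]:4*0+1=1
[5] T[5,1]:1*1+0=1 · T[5,2]:2*7+1=15 · T[5,3]:3*6+7=25 · T[5,4]:4*1+6=10 · T[5,5]:5*0+1=1
[6] T[6,2]:2*15+1=31 · T[6,3]:3*25+15=90 · T[6,4]:4*10+25=65 · T[6,5]:5*1+10=15 · T[6,6]:6*0+1=1
[7] T[7,3]:3*90+31=301 · T[7,4]:4*65+90=350 · T[7,5]:5*15+65=140 · T[7,6]:6*1+15=21
Read S(7,3) = 301, S(7,4) = 350, S(7,5) = 140, S(7,6) = 21.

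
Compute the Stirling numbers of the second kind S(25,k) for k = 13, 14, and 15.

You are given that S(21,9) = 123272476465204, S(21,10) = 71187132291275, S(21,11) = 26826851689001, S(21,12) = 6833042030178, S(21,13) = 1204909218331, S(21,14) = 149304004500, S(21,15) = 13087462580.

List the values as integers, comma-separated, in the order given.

114485073343744260, 25958110360896000, 4299394655347200

row 22: T[22][10]=10·71187132291275+123272476465204=835143799377954  T[22][11]=11·26826851689001+71187132291275=366282500870286  T[22][12]=12·6833042030178+26826851689001=108823356051137  T[22][13]=13·1204909218331+6833042030178=22496861868481  T[22][14]=14·149304004500+1204909218331=3295165281331  T[22][15]=15·13087462580+149304004500=345615943200
row 23: T[23][11]=11·366282500870286+835143799377954=4864251308951100  T[23][12]=12·108823356051137+366282500870286=1672162773483930  T[23][13]=13·22496861868481+108823356051137=401282560341390  T[23][14]=14·3295165281331+22496861868481=68629175807115  T[23][15]=15·345615943200+3295165281331=8479404429331
row 24: T[24][12]=12·1672162773483930+4864251308951100=24930204590758260  T[24][13]=13·401282560341390+1672162773483930=6888836057922000  T[24][14]=14·68629175807115+401282560341390=1362091021641000  T[24][15]=15·8479404429331+68629175807115=195820242247080
row 25: T[25][13]=13·6888836057922000+24930204590758260=114485073343744260  T[25][14]=14·1362091021641000+6888836057922000=25958110360896000  T[25][15]=15·195820242247080+1362091021641000=4299394655347200
Read S(25,13) = 114485073343744260, S(25,14) = 25958110360896000, S(25,15) = 4299394655347200.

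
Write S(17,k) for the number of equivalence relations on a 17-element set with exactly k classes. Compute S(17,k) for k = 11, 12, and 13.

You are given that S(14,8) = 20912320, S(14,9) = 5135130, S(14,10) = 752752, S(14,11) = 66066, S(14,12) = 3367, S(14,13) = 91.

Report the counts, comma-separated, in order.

[15] T[15,9]:9*5135130+20912320=67128490 · T[15,10]:10*752752+5135130=12662650 · T[15,11]:11*66066+752752=1479478 · T[15,12]:12*3367+66066=106470 · T[15,13]:13*91+3367=4550
[16] T[16,10]:10*12662650+67128490=193754990 · T[16,11]:11*1479478+12662650=28936908 · T[16,12]:12*106470+1479478=2757118 · T[16,13]:13*4550+106470=165620
[17] T[17,11]:11*28936908+193754990=512060978 · T[17,12]:12*2757118+28936908=62022324 · T[17,13]:13*165620+2757118=4910178
Read S(17,11) = 512060978, S(17,12) = 62022324, S(17,13) = 4910178.

512060978, 62022324, 4910178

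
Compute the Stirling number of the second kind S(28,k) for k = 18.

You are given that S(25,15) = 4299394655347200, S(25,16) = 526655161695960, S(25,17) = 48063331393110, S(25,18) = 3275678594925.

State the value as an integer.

[26] T[26,16]:16*526655161695960+4299394655347200=12725877242482560 · T[26,17]:17*48063331393110+526655161695960=1343731795378830 · T[26,18]:18*3275678594925+48063331393110=107025546101760
[27] T[27,17]:17*1343731795378830+12725877242482560=35569317763922670 · T[27,18]:18*107025546101760+1343731795378830=3270191625210510
[28] T[28,18]:18*3270191625210510+35569317763922670=94432767017711850
Read S(28,18) = 94432767017711850.

94432767017711850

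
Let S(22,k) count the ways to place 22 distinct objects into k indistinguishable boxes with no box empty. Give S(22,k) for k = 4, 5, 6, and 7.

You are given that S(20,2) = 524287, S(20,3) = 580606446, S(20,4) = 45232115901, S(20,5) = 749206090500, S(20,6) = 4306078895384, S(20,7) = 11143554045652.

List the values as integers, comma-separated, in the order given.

727778623825, 19137821912055, 163305339345225, 602762379967440

r21: T_21,3=3×580606446+524287=1742343625; T_21,4=4×45232115901+580606446=181509070050; T_21,5=5×749206090500+45232115901=3791262568401; T_21,6=6×4306078895384+749206090500=26585679462804; T_21,7=7×11143554045652+4306078895384=82310957214948
r22: T_22,4=4×181509070050+1742343625=727778623825; T_22,5=5×3791262568401+181509070050=19137821912055; T_22,6=6×26585679462804+3791262568401=163305339345225; T_22,7=7×82310957214948+26585679462804=602762379967440
Read S(22,4) = 727778623825, S(22,5) = 19137821912055, S(22,6) = 163305339345225, S(22,7) = 602762379967440.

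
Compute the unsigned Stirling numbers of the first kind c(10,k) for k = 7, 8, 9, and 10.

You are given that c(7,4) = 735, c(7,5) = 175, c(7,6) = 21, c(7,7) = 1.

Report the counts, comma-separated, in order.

row 8: T[8][5]=7·175+735=1960  T[8][6]=7·21+175=322  T[8][7]=7·1+21=28  T[8][8]=7·0+1=1
row 9: T[9][6]=8·322+1960=4536  T[9][7]=8·28+322=546  T[9][8]=8·1+28=36  T[9][9]=8·0+1=1
row 10: T[10][7]=9·546+4536=9450  T[10][8]=9·36+546=870  T[10][9]=9·1+36=45  T[10][10]=9·0+1=1
Read c(10,7) = 9450, c(10,8) = 870, c(10,9) = 45, c(10,10) = 1.

9450, 870, 45, 1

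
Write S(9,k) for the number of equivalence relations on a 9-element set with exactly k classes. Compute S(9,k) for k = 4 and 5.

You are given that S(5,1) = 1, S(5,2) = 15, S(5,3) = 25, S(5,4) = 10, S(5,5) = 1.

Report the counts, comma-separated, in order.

i=6: T(6,1)=0+1·1=1 | T(6,2)=1+2·15=31 | T(6,3)=15+3·25=90 | T(6,4)=25+4·10=65 | T(6,5)=10+5·1=15
i=7: T(7,2)=1+2·31=63 | T(7,3)=31+3·90=301 | T(7,4)=90+4·65=350 | T(7,5)=65+5·15=140
i=8: T(8,3)=63+3·301=966 | T(8,4)=301+4·350=1701 | T(8,5)=350+5·140=1050
i=9: T(9,4)=966+4·1701=7770 | T(9,5)=1701+5·1050=6951
Read S(9,4) = 7770, S(9,5) = 6951.

7770, 6951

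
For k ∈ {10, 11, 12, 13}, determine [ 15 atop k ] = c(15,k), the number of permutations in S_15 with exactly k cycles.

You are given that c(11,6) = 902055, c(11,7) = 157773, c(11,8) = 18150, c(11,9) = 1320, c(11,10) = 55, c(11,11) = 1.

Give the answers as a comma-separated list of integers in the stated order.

37312275, 2749747, 143325, 5005

[12] T[12,7]:11*157773+902055=2637558 · T[12,8]:11*18150+157773=357423 · T[12,9]:11*1320+18150=32670 · T[12,10]:11*55+1320=1925 · T[12,11]:11*1+55=66 · T[12,12]:11*0+1=1
[13] T[13,8]:12*357423+2637558=6926634 · T[13,9]:12*32670+357423=749463 · T[13,10]:12*1925+32670=55770 · T[13,11]:12*66+1925=2717 · T[13,12]:12*1+66=78 · T[13,13]:12*0+1=1
[14] T[14,9]:13*749463+6926634=16669653 · T[14,10]:13*55770+749463=1474473 · T[14,11]:13*2717+55770=91091 · T[14,12]:13*78+2717=3731 · T[14,13]:13*1+78=91
[15] T[15,10]:14*1474473+16669653=37312275 · T[15,11]:14*91091+1474473=2749747 · T[15,12]:14*3731+91091=143325 · T[15,13]:14*91+3731=5005
Read c(15,10) = 37312275, c(15,11) = 2749747, c(15,12) = 143325, c(15,13) = 5005.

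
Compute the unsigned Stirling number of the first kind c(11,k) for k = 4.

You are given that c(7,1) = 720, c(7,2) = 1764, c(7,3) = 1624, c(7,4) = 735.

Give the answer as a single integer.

8409500

row 8: T[8][1]=7·720+0=5040  T[8][2]=7·1764+720=13068  T[8][3]=7·1624+1764=13132  T[8][4]=7·735+1624=6769
row 9: T[9][2]=8·13068+5040=109584  T[9][3]=8·13132+13068=118124  T[9][4]=8·6769+13132=67284
row 10: T[10][3]=9·118124+109584=1172700  T[10][4]=9·67284+118124=723680
row 11: T[11][4]=10·723680+1172700=8409500
Read c(11,4) = 8409500.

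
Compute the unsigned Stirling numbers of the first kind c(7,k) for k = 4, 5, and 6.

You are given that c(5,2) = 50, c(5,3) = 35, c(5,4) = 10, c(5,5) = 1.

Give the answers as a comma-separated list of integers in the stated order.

735, 175, 21

row 6: T[6][3]=5·35+50=225  T[6][4]=5·10+35=85  T[6][5]=5·1+10=15  T[6][6]=5·0+1=1
row 7: T[7][4]=6·85+225=735  T[7][5]=6·15+85=175  T[7][6]=6·1+15=21
Read c(7,4) = 735, c(7,5) = 175, c(7,6) = 21.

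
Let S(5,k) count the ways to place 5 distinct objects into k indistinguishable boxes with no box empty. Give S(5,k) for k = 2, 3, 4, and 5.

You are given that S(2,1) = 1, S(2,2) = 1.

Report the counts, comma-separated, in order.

15, 25, 10, 1

row 3: T[3][1]=1·1+0=1  T[3][2]=2·1+1=3  T[3][3]=3·0+1=1
row 4: T[4][1]=1·1+0=1  T[4][2]=2·3+1=7  T[4][3]=3·1+3=6  T[4][4]=4·0+1=1
row 5: T[5][2]=2·7+1=15  T[5][3]=3·6+7=25  T[5][4]=4·1+6=10  T[5][5]=5·0+1=1
Read S(5,2) = 15, S(5,3) = 25, S(5,4) = 10, S(5,5) = 1.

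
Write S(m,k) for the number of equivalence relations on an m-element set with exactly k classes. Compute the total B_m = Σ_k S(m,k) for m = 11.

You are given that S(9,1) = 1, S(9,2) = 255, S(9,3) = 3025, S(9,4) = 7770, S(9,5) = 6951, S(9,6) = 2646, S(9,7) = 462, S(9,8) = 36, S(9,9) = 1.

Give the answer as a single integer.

678570

i=10: T(10,1)=0+1·1=1 | T(10,2)=1+2·255=511 | T(10,3)=255+3·3025=9330 | T(10,4)=3025+4·7770=34105 | T(10,5)=7770+5·6951=42525 | T(10,6)=6951+6·2646=22827 | T(10,7)=2646+7·462=5880 | T(10,8)=462+8·36=750 | T(10,9)=36+9·1=45 | T(10,10)=1+10·0=1
i=11: T(11,1)=0+1·1=1 | T(11,2)=1+2·511=1023 | T(11,3)=511+3·9330=28501 | T(11,4)=9330+4·34105=145750 | T(11,5)=34105+5·42525=246730 | T(11,6)=42525+6·22827=179487 | T(11,7)=22827+7·5880=63987 | T(11,8)=5880+8·750=11880 | T(11,9)=750+9·45=1155 | T(11,10)=45+10·1=55 | T(11,11)=1+11·0=1
B_11 = ΣS(11,k) = 1+1023+28501+145750+246730+179487+63987+11880+1155+55+1 = 678570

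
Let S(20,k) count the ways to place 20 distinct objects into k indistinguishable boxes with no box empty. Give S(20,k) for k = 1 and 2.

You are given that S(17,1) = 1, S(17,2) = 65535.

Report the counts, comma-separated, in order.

1, 524287

r18: T_18,1=1×1+0=1; T_18,2=2×65535+1=131071
r19: T_19,1=1×1+0=1; T_19,2=2×131071+1=262143
r20: T_20,1=1×1+0=1; T_20,2=2×262143+1=524287
Read S(20,1) = 1, S(20,2) = 524287.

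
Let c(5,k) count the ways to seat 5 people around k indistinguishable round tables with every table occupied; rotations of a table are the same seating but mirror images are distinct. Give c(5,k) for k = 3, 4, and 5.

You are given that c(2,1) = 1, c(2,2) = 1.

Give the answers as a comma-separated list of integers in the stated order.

35, 10, 1

r3: T_3,1=2×1+0=2; T_3,2=2×1+1=3; T_3,3=2×0+1=1
r4: T_4,2=3×3+2=11; T_4,3=3×1+3=6; T_4,4=3×0+1=1
r5: T_5,3=4×6+11=35; T_5,4=4×1+6=10; T_5,5=4×0+1=1
Read c(5,3) = 35, c(5,4) = 10, c(5,5) = 1.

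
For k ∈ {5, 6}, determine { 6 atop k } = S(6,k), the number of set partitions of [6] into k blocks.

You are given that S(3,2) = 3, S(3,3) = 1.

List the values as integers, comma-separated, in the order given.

row 4: T[4][3]=3·1+3=6  T[4][4]=4·0+1=1
row 5: T[5][4]=4·1+6=10  T[5][5]=5·0+1=1
row 6: T[6][5]=5·1+10=15  T[6][6]=6·0+1=1
Read S(6,5) = 15, S(6,6) = 1.

15, 1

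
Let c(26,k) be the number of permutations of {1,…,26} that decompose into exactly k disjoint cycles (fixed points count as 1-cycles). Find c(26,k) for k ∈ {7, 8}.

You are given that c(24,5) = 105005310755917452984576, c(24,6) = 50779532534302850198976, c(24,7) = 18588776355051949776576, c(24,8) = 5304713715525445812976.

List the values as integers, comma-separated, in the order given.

i=25: T(25,6)=105005310755917452984576+24·50779532534302850198976=1323714091579185857760000 | T(25,7)=50779532534302850198976+24·18588776355051949776576=496910165055549644836800 | T(25,8)=18588776355051949776576+24·5304713715525445812976=145901905527662649288000
i=26: T(26,7)=1323714091579185857760000+25·496910165055549644836800=13746468217967926978680000 | T(26,8)=496910165055549644836800+25·145901905527662649288000=4144457803247115877036800
Read c(26,7) = 13746468217967926978680000, c(26,8) = 4144457803247115877036800.

13746468217967926978680000, 4144457803247115877036800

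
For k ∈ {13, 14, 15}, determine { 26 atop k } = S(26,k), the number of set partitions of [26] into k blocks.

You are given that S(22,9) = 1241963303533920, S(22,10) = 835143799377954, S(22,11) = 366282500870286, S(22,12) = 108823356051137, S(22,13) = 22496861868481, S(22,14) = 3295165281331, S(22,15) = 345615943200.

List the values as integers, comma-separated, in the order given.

1850568574253550060, 477898618396288260, 90449030191104000

i=23: T(23,10)=1241963303533920+10·835143799377954=9593401297313460 | T(23,11)=835143799377954+11·366282500870286=4864251308951100 | T(23,12)=366282500870286+12·108823356051137=1672162773483930 | T(23,13)=108823356051137+13·22496861868481=401282560341390 | T(23,14)=22496861868481+14·3295165281331=68629175807115 | T(23,15)=3295165281331+15·345615943200=8479404429331
i=24: T(24,11)=9593401297313460+11·4864251308951100=63100165695775560 | T(24,12)=4864251308951100+12·1672162773483930=24930204590758260 | T(24,13)=1672162773483930+13·401282560341390=6888836057922000 | T(24,14)=401282560341390+14·68629175807115=1362091021641000 | T(24,15)=68629175807115+15·8479404429331=195820242247080
i=25: T(25,12)=63100165695775560+12·24930204590758260=362262620784874680 | T(25,13)=24930204590758260+13·6888836057922000=114485073343744260 | T(25,14)=6888836057922000+14·1362091021641000=25958110360896000 | T(25,15)=1362091021641000+15·195820242247080=4299394655347200
i=26: T(26,13)=362262620784874680+13·114485073343744260=1850568574253550060 | T(26,14)=114485073343744260+14·25958110360896000=477898618396288260 | T(26,15)=25958110360896000+15·4299394655347200=90449030191104000
Read S(26,13) = 1850568574253550060, S(26,14) = 477898618396288260, S(26,15) = 90449030191104000.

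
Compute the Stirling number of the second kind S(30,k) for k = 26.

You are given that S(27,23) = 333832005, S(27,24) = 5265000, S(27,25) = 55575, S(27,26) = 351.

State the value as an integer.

i=28: T(28,24)=333832005+24·5265000=460192005 | T(28,25)=5265000+25·55575=6654375 | T(28,26)=55575+26·351=64701
i=29: T(29,25)=460192005+25·6654375=626551380 | T(29,26)=6654375+26·64701=8336601
i=30: T(30,26)=626551380+26·8336601=843303006
Read S(30,26) = 843303006.

843303006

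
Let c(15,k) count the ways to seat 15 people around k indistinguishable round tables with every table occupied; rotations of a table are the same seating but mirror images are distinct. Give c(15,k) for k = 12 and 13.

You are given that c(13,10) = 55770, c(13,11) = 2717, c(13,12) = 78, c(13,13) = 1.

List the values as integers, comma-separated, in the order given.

143325, 5005

row 14: T[14][11]=13·2717+55770=91091  T[14][12]=13·78+2717=3731  T[14][13]=13·1+78=91
row 15: T[15][12]=14·3731+91091=143325  T[15][13]=14·91+3731=5005
Read c(15,12) = 143325, c(15,13) = 5005.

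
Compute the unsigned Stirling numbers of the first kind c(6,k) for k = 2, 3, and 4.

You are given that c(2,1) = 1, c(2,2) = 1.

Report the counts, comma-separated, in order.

274, 225, 85

r3: T_3,1=2×1+0=2; T_3,2=2×1+1=3; T_3,3=2×0+1=1
r4: T_4,1=3×2+0=6; T_4,2=3×3+2=11; T_4,3=3×1+3=6; T_4,4=3×0+1=1
r5: T_5,1=4×6+0=24; T_5,2=4×11+6=50; T_5,3=4×6+11=35; T_5,4=4×1+6=10
r6: T_6,2=5×50+24=274; T_6,3=5×35+50=225; T_6,4=5×10+35=85
Read c(6,2) = 274, c(6,3) = 225, c(6,4) = 85.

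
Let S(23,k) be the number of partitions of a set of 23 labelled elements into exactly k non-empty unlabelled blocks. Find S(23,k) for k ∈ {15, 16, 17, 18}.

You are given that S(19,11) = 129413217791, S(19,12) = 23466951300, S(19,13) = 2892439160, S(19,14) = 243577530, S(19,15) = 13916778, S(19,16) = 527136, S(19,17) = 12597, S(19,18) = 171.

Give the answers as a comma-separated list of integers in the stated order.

8479404429331, 762361127264, 49916988803, 2364885369

@20  (20,12):23466951300·12+129413217791→411016633391, (20,13):2892439160·13+23466951300→61068660380, (20,14):243577530·14+2892439160→6302524580, (20,15):13916778·15+243577530→452329200, (20,16):527136·16+13916778→22350954, (20,17):12597·17+527136→741285, (20,18):171·18+12597→15675
@21  (21,13):61068660380·13+411016633391→1204909218331, (21,14):6302524580·14+61068660380→149304004500, (21,15):452329200·15+6302524580→13087462580, (21,16):22350954·16+452329200→809944464, (21,17):741285·17+22350954→34952799, (21,18):15675·18+741285→1023435
@22  (22,14):149304004500·14+1204909218331→3295165281331, (22,15):13087462580·15+149304004500→345615943200, (22,16):809944464·16+13087462580→26046574004, (22,17):34952799·17+809944464→1404142047, (22,18):1023435·18+34952799→53374629
@23  (23,15):345615943200·15+3295165281331→8479404429331, (23,16):26046574004·16+345615943200→762361127264, (23,17):1404142047·17+26046574004→49916988803, (23,18):53374629·18+1404142047→2364885369
Read S(23,15) = 8479404429331, S(23,16) = 762361127264, S(23,17) = 49916988803, S(23,18) = 2364885369.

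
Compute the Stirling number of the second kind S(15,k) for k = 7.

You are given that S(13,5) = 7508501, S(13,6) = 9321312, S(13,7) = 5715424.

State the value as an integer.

408741333

@14  (14,6):9321312·6+7508501→63436373, (14,7):5715424·7+9321312→49329280
@15  (15,7):49329280·7+63436373→408741333
Read S(15,7) = 408741333.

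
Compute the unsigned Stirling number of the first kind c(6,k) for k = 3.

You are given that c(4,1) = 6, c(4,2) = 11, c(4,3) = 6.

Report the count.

225

i=5: T(5,2)=6+4·11=50 | T(5,3)=11+4·6=35
i=6: T(6,3)=50+5·35=225
Read c(6,3) = 225.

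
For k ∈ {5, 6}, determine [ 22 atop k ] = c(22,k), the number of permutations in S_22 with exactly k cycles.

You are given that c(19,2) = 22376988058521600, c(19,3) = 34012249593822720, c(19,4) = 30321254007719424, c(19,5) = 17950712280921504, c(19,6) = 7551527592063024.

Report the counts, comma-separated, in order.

181664979520697076096, 83637381699544802976

[20] T[20,3]:19*34012249593822720+22376988058521600=668609730341153280 · T[20,4]:19*30321254007719424+34012249593822720=610116075740491776 · T[20,5]:19*17950712280921504+30321254007719424=371384787345228000 · T[20,6]:19*7551527592063024+17950712280921504=161429736530118960
[21] T[21,4]:20*610116075740491776+668609730341153280=12870931245150988800 · T[21,5]:20*371384787345228000+610116075740491776=8037811822645051776 · T[21,6]:20*161429736530118960+371384787345228000=3599979517947607200
[22] T[22,5]:21*8037811822645051776+12870931245150988800=181664979520697076096 · T[22,6]:21*3599979517947607200+8037811822645051776=83637381699544802976
Read c(22,5) = 181664979520697076096, c(22,6) = 83637381699544802976.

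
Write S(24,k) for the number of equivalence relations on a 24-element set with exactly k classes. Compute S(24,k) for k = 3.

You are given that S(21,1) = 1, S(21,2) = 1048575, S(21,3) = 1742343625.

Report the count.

@22  (22,1):1·1+0→1, (22,2):1048575·2+1→2097151, (22,3):1742343625·3+1048575→5228079450
@23  (23,2):2097151·2+1→4194303, (23,3):5228079450·3+2097151→15686335501
@24  (24,3):15686335501·3+4194303→47063200806
Read S(24,3) = 47063200806.

47063200806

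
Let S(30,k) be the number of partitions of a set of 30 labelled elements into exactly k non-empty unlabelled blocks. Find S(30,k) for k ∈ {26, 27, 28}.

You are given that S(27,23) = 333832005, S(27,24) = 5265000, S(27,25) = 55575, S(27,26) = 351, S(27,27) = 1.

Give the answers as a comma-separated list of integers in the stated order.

843303006, 10359090, 86275

[28] T[28,24]:24*5265000+333832005=460192005 · T[28,25]:25*55575+5265000=6654375 · T[28,26]:26*351+55575=64701 · T[28,27]:27*1+351=378 · T[28,28]:28*0+1=1
[29] T[29,25]:25*6654375+460192005=626551380 · T[29,26]:26*64701+6654375=8336601 · T[29,27]:27*378+64701=74907 · T[29,28]:28*1+378=406
[30] T[30,26]:26*8336601+626551380=843303006 · T[30,27]:27*74907+8336601=10359090 · T[30,28]:28*406+74907=86275
Read S(30,26) = 843303006, S(30,27) = 10359090, S(30,28) = 86275.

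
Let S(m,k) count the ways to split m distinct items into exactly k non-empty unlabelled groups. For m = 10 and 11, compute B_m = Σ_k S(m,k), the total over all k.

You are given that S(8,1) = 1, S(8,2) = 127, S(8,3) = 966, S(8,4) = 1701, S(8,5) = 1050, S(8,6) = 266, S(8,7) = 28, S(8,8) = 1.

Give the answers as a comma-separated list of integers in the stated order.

115975, 678570

@9  (9,1):1·1+0→1, (9,2):127·2+1→255, (9,3):966·3+127→3025, (9,4):1701·4+966→7770, (9,5):1050·5+1701→6951, (9,6):266·6+1050→2646, (9,7):28·7+266→462, (9,8):1·8+28→36, (9,9):0·9+1→1
@10  (10,1):1·1+0→1, (10,2):255·2+1→511, (10,3):3025·3+255→9330, (10,4):7770·4+3025→34105, (10,5):6951·5+7770→42525, (10,6):2646·6+6951→22827, (10,7):462·7+2646→5880, (10,8):36·8+462→750, (10,9):1·9+36→45, (10,10):0·10+1→1
@11  (11,1):1·1+0→1, (11,2):511·2+1→1023, (11,3):9330·3+511→28501, (11,4):34105·4+9330→145750, (11,5):42525·5+34105→246730, (11,6):22827·6+42525→179487, (11,7):5880·7+22827→63987, (11,8):750·8+5880→11880, (11,9):45·9+750→1155, (11,10):1·10+45→55, (11,11):0·11+1→1
B_10 = ΣS(10,k) = 1+511+9330+34105+42525+22827+5880+750+45+1 = 115975
B_11 = ΣS(11,k) = 1+1023+28501+145750+246730+179487+63987+11880+1155+55+1 = 678570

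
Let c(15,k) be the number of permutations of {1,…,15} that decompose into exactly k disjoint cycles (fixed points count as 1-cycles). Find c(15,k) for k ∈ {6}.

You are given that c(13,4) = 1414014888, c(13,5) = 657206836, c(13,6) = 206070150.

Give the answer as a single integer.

r14: T_14,5=13×657206836+1414014888=9957703756; T_14,6=13×206070150+657206836=3336118786
r15: T_15,6=14×3336118786+9957703756=56663366760
Read c(15,6) = 56663366760.

56663366760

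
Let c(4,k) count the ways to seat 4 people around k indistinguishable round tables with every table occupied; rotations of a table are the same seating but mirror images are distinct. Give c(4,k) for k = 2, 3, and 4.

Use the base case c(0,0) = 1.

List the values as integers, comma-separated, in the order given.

row 1: T[1][1]=0·0+1=1
row 2: T[2][1]=1·1+0=1  T[2][2]=1·0+1=1
row 3: T[3][1]=2·1+0=2  T[3][2]=2·1+1=3  T[3][3]=2·0+1=1
row 4: T[4][2]=3·3+2=11  T[4][3]=3·1+3=6  T[4][4]=3·0+1=1
Read c(4,2) = 11, c(4,3) = 6, c(4,4) = 1.

11, 6, 1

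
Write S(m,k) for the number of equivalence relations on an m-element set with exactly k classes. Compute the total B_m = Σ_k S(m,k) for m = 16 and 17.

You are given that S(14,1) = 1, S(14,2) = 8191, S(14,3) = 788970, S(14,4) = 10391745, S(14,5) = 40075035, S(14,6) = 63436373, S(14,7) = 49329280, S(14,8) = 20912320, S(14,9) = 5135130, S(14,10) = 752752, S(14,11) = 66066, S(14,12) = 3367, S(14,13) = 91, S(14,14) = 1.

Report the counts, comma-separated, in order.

10480142147, 82864869804

row 15: T[15][1]=1·1+0=1  T[15][2]=2·8191+1=16383  T[15][3]=3·788970+8191=2375101  T[15][4]=4·10391745+788970=42355950  T[15][5]=5·40075035+10391745=210766920  T[15][6]=6·63436373+40075035=420693273  T[15][7]=7·49329280+63436373=408741333  T[15][8]=8·20912320+49329280=216627840  T[15][9]=9·5135130+20912320=67128490  T[15][10]=10·752752+5135130=12662650  T[15][11]=11·66066+752752=1479478  T[15][12]=12·3367+66066=106470  T[15][13]=13·91+3367=4550  T[15][14]=14·1+91=105  T[15][15]=15·0+1=1
row 16: T[16][1]=1·1+0=1  T[16][2]=2·16383+1=32767  T[16][3]=3·2375101+16383=7141686  T[16][4]=4·42355950+2375101=171798901  T[16][5]=5·210766920+42355950=1096190550  T[16][6]=6·420693273+210766920=2734926558  T[16][7]=7·408741333+420693273=3281882604  T[16][8]=8·216627840+408741333=2141764053  T[16][9]=9·67128490+216627840=820784250  T[16][10]=10·12662650+67128490=193754990  T[16][11]=11·1479478+12662650=28936908  T[16][12]=12·106470+1479478=2757118  T[16][13]=13·4550+106470=165620  T[16][14]=14·105+4550=6020  T[16][15]=15·1+105=120  T[16][16]=16·0+1=1
row 17: T[17][1]=1·1+0=1  T[17][2]=2·32767+1=65535  T[17][3]=3·7141686+32767=21457825  T[17][4]=4·171798901+7141686=694337290  T[17][5]=5·1096190550+171798901=5652751651  T[17][6]=6·2734926558+1096190550=17505749898  T[17][7]=7·3281882604+2734926558=25708104786  T[17][8]=8·2141764053+3281882604=20415995028  T[17][9]=9·820784250+2141764053=9528822303  T[17][10]=10·193754990+820784250=2758334150  T[17][11]=11·28936908+193754990=512060978  T[17][12]=12·2757118+28936908=62022324  T[17][13]=13·165620+2757118=4910178  T[17][14]=14·6020+165620=249900  T[17][15]=15·120+6020=7820  T[17][16]=16·1+120=136  T[17][17]=17·0+1=1
B_16 = ΣS(16,k) = 1+32767+7141686+171798901+1096190550+2734926558+3281882604+2141764053+820784250+193754990+28936908+2757118+165620+6020+120+1 = 10480142147
B_17 = ΣS(17,k) = 1+65535+21457825+694337290+5652751651+17505749898+25708104786+20415995028+9528822303+2758334150+512060978+62022324+4910178+249900+7820+136+1 = 82864869804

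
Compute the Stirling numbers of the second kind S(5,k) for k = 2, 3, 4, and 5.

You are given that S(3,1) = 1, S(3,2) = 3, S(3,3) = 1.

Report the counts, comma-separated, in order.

[4] T[4,1]:1*1+0=1 · T[4,2]:2*3+1=7 · T[4,3]:3*1+3=6 · T[4,4]:4*0+1=1
[5] T[5,2]:2*7+1=15 · T[5,3]:3*6+7=25 · T[5,4]:4*1+6=10 · T[5,5]:5*0+1=1
Read S(5,2) = 15, S(5,3) = 25, S(5,4) = 10, S(5,5) = 1.

15, 25, 10, 1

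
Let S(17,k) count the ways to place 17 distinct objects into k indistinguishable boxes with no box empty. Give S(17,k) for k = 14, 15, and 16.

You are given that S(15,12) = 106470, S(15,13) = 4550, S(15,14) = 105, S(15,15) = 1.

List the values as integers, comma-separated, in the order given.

i=16: T(16,13)=106470+13·4550=165620 | T(16,14)=4550+14·105=6020 | T(16,15)=105+15·1=120 | T(16,16)=1+16·0=1
i=17: T(17,14)=165620+14·6020=249900 | T(17,15)=6020+15·120=7820 | T(17,16)=120+16·1=136
Read S(17,14) = 249900, S(17,15) = 7820, S(17,16) = 136.

249900, 7820, 136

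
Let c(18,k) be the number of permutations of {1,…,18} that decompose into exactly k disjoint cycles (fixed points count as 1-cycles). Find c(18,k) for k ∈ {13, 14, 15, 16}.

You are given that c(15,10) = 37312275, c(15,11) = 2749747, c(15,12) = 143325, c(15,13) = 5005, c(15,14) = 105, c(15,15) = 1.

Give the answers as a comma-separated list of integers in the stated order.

299650806, 13896582, 468180, 10812

r16: T_16,11=15×2749747+37312275=78558480; T_16,12=15×143325+2749747=4899622; T_16,13=15×5005+143325=218400; T_16,14=15×105+5005=6580; T_16,15=15×1+105=120; T_16,16=15×0+1=1
r17: T_17,12=16×4899622+78558480=156952432; T_17,13=16×218400+4899622=8394022; T_17,14=16×6580+218400=323680; T_17,15=16×120+6580=8500; T_17,16=16×1+120=136
r18: T_18,13=17×8394022+156952432=299650806; T_18,14=17×323680+8394022=13896582; T_18,15=17×8500+323680=468180; T_18,16=17×136+8500=10812
Read c(18,13) = 299650806, c(18,14) = 13896582, c(18,15) = 468180, c(18,16) = 10812.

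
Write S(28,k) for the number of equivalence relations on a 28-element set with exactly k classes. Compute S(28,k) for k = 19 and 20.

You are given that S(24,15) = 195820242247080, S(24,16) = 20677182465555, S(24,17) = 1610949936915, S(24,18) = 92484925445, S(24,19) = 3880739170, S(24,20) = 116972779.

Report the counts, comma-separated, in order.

7626292886912700, 474194413703010

i=25: T(25,16)=195820242247080+16·20677182465555=526655161695960 | T(25,17)=20677182465555+17·1610949936915=48063331393110 | T(25,18)=1610949936915+18·92484925445=3275678594925 | T(25,19)=92484925445+19·3880739170=166218969675 | T(25,20)=3880739170+20·116972779=6220194750
i=26: T(26,17)=526655161695960+17·48063331393110=1343731795378830 | T(26,18)=48063331393110+18·3275678594925=107025546101760 | T(26,19)=3275678594925+19·166218969675=6433839018750 | T(26,20)=166218969675+20·6220194750=290622864675
i=27: T(27,18)=1343731795378830+18·107025546101760=3270191625210510 | T(27,19)=107025546101760+19·6433839018750=229268487458010 | T(27,20)=6433839018750+20·290622864675=12246296312250
i=28: T(28,19)=3270191625210510+19·229268487458010=7626292886912700 | T(28,20)=229268487458010+20·12246296312250=474194413703010
Read S(28,19) = 7626292886912700, S(28,20) = 474194413703010.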